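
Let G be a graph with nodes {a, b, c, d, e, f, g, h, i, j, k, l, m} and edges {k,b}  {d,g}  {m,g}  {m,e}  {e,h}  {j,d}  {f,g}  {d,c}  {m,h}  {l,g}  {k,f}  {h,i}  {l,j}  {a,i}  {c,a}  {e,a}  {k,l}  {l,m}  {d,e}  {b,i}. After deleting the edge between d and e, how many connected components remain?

1

d and e are still connected via d-c-a-e, so the component count stays at 1.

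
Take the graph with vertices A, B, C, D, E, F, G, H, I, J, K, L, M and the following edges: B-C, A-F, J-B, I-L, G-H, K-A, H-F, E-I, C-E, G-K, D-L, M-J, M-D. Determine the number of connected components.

2

Starting from A we can reach A, F, G, H, K. That is one component of size 5.
Starting from B we can reach B, C, D, E, I, J, L, M. That is one component of size 8.
Total: 2 components.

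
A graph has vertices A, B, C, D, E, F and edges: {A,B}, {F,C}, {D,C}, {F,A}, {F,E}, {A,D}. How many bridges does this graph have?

The edges on the cycle F-A-D-C-F are not bridges since each lies on that cycle.
But removing A-B disconnects A from B; removing F-E disconnects F from E — these are bridges.
That makes 2 bridges.

2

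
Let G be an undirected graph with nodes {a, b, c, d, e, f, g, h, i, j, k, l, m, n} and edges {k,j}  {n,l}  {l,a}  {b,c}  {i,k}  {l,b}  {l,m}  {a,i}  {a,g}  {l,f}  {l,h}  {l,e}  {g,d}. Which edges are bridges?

a-g, a-i, a-l, b-c, b-l, d-g, e-l, f-l, h-l, i-k, j-k, l-m, l-n

removing l - h disconnects l from h; removing l - e disconnects l from e; removing a - i disconnects a from i; removing a - g disconnects a from g — these are bridges.
In total 13 edges are bridges.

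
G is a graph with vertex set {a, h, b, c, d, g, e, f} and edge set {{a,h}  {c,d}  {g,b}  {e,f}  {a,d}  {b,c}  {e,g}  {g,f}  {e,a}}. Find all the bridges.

a-h

The edges on the cycle e-g-b-c-d-a-e are not bridges since each lies on that cycle.
But removing h—a disconnects h from a — this is a bridge.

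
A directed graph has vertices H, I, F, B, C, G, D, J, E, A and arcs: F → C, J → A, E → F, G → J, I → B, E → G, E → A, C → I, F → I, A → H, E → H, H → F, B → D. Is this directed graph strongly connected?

No

There is no directed path from F to H, so the graph is not strongly connected.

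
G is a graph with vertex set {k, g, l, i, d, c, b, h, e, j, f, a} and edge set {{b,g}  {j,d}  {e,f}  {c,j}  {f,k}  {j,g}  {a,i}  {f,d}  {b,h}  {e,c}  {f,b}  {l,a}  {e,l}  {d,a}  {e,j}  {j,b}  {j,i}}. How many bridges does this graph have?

2

The edges on the cycle e-l-a-i-j-c-e are not bridges since each lies on that cycle.
But removing f-k disconnects f from k; removing h-b disconnects h from b — these are bridges.
That makes 2 bridges.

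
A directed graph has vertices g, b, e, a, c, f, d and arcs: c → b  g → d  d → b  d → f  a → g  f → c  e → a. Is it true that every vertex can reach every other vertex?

There is no directed path from c to e, so the graph is not strongly connected.

No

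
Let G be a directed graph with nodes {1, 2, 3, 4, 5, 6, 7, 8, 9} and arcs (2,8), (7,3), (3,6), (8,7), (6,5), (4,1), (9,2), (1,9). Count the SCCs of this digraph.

{7} is an SCC by itself.
{6} is an SCC by itself.
{5} is an SCC by itself.
{2} is an SCC by itself.
{3} is an SCC by itself.
(and 4 more singleton SCCs)
That gives 9 strongly connected components.

9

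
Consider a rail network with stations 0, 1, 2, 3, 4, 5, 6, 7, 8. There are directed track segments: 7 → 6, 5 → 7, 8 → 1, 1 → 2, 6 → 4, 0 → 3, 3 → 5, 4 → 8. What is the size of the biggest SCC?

1

{8} is an SCC by itself.
{0} is an SCC by itself.
{7} is an SCC by itself.
{4} is an SCC by itself.
{5} is an SCC by itself.
(and 4 more singleton SCCs)
The largest has 1 vertex.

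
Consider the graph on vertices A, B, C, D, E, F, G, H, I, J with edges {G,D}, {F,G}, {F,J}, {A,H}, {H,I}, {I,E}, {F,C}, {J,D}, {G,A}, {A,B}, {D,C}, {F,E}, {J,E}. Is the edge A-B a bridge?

Removing A-B leaves no path between A and B: the component count goes from 1 to 2. So it is a bridge.

Yes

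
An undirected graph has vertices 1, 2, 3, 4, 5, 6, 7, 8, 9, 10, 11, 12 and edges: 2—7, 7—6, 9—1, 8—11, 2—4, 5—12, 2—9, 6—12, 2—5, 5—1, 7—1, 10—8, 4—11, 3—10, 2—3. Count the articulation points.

1

Removing 2 increases the component count from 1 to 2, so 2 is a cut vertex.
By contrast removing 6 leaves 1 component; it is not a cut vertex. No other vertex is a cut vertex either.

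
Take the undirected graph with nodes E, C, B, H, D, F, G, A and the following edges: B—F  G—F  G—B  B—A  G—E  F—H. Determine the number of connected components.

3

D is isolated — a component by itself.
C is isolated — a component by itself.
Starting from A we can reach A, B, E, F, G, H. That is one component of size 6.
Total: 3 components.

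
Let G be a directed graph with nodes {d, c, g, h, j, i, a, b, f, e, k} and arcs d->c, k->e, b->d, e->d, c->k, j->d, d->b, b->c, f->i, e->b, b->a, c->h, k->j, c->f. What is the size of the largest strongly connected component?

{b, c, d, e, j, k} are all mutually reachable — one SCC of size 6.
{a} is an SCC by itself.
{f} is an SCC by itself.
{i} is an SCC by itself.
{h} is an SCC by itself.
(and 1 more singleton SCC)
The largest has 6 vertices.

6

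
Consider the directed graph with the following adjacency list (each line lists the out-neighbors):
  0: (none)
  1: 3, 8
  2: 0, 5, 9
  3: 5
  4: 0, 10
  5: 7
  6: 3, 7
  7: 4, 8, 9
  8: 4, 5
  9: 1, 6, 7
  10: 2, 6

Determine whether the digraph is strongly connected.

There is no directed path from 0 to 2, so the graph is not strongly connected.

No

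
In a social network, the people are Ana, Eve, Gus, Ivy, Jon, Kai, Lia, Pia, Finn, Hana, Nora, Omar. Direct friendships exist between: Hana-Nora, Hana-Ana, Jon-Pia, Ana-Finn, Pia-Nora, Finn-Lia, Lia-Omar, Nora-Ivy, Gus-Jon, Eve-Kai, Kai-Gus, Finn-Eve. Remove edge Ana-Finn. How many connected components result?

Ana and Finn are still connected via Ana-Hana-Nora-Pia-Jon-Gus-Kai-Eve-Finn, so the component count stays at 1.

1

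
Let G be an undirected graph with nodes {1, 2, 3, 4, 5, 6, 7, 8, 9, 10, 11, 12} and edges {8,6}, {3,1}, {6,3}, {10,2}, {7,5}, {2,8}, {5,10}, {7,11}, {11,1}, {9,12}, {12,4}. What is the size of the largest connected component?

9

Starting from 4 we can reach 4, 9, 12. That is one component of size 3.
Starting from 1 we can reach 1, 2, 3, 5, 6, 7, 8, 10, 11. That is one component of size 9.
The largest has 9 vertices.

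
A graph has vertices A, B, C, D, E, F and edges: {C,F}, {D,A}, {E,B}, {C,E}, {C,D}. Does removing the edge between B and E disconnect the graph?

Removing B - E leaves no path between B and E: the component count goes from 1 to 2. So it is a bridge.

Yes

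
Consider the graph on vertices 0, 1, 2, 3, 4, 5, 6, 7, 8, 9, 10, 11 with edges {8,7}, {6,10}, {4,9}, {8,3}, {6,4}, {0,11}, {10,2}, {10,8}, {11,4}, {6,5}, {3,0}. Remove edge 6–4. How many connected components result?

6 and 4 are still connected via 6-10-8-3-0-11-4, so the component count stays at 2.

2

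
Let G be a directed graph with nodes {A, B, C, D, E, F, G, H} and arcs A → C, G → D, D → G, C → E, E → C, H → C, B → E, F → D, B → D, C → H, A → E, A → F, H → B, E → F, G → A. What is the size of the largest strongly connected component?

{A, B, C, D, E, F, G, H} are all mutually reachable — one SCC of size 8.
The largest has 8 vertices.

8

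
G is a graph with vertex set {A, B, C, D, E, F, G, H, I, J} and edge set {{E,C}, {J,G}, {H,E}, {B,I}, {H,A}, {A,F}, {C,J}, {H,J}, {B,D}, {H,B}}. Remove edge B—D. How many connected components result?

2

Before removal there is 1 component.
B—D is a bridge — removing it separates B's side from D's side.
After removal: 2 components.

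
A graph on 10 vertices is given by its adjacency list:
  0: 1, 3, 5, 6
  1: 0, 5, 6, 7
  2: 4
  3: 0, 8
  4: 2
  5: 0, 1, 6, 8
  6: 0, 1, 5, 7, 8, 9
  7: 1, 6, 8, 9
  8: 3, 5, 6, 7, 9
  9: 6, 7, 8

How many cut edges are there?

1

The edges on the cycle 8-9-6-7-8 are not bridges since each lies on that cycle.
But removing 4-2 disconnects 4 from 2 — this is a bridge.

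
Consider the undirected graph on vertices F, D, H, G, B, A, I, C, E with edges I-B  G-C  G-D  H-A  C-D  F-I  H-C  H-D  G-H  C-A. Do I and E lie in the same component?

No

The component containing I is {B, F, I}, and E is not in it.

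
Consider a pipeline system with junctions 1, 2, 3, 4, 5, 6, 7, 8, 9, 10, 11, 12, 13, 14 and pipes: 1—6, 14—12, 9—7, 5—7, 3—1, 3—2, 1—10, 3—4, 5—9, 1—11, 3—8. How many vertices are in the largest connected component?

13 is isolated — a component by itself.
Starting from 12 we can reach 12, 14. That is one component of size 2.
Starting from 5 we can reach 5, 7, 9. That is one component of size 3.
Starting from 1 we can reach 1, 2, 3, 4, 6, 8, 10, 11. That is one component of size 8.
The largest has 8 vertices.

8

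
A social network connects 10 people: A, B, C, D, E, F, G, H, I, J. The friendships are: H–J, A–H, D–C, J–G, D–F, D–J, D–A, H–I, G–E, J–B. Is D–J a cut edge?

No

After removing D–J, the path D-A-H-J still connects them, so the edge is not a bridge.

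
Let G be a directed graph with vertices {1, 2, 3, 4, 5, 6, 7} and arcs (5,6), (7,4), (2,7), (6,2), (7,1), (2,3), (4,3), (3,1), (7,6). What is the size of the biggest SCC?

3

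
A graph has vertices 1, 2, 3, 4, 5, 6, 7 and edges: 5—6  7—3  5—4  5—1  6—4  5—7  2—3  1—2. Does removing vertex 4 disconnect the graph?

No

Deleting 4 leaves 1 component (was 1) (its neighbors 5, 6 remain connected to each other), so 4 is not a cut vertex.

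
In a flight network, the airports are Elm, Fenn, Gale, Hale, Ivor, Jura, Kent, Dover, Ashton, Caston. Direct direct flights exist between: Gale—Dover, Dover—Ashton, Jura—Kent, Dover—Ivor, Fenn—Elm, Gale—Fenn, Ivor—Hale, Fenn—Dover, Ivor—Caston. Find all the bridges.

The edges on the cycle Gale-Fenn-Dover-Gale are not bridges since each lies on that cycle.
But removing Fenn—Elm disconnects Fenn from Elm; removing Dover—Ivor disconnects Dover from Ivor; removing Ivor—Caston disconnects Ivor from Caston; removing Jura—Kent disconnects Jura from Kent — these are bridges.
In total 6 edges are bridges.

Ashton-Dover, Caston-Ivor, Dover-Ivor, Elm-Fenn, Hale-Ivor, Jura-Kent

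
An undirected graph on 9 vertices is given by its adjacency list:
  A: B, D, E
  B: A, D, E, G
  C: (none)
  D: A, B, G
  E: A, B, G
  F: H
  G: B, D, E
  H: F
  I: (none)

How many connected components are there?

4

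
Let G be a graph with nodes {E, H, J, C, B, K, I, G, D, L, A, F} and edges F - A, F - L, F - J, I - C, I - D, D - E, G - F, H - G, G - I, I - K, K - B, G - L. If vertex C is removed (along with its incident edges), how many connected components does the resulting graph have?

1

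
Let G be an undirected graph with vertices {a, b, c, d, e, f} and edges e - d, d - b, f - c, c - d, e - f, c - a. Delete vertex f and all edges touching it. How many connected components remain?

With f gone, the remaining components are: {a, b, c, d, e}.
That is 1 component.

1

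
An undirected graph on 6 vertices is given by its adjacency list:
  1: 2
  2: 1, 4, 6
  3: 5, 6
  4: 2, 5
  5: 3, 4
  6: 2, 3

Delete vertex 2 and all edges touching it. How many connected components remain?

2

With 2 gone, the remaining components are: {1}; {3, 4, 5, 6}.
That is 2 components.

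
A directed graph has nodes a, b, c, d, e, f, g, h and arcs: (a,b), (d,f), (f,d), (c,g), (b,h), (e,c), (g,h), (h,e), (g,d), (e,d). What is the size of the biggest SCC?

4

{c, e, g, h} are all mutually reachable — one SCC of size 4.
{d, f} are all mutually reachable — one SCC of size 2.
{b} is an SCC by itself.
{a} is an SCC by itself.
The largest has 4 vertices.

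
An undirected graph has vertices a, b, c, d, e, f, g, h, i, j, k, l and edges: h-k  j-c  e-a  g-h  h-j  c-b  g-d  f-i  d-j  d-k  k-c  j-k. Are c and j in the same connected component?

From c we can reach b, c, d, g, h, j, k, which includes j.

Yes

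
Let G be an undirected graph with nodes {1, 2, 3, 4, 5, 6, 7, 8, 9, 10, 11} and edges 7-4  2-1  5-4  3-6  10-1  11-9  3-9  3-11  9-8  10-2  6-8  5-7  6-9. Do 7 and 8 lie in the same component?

No

The component containing 7 is {4, 5, 7}, and 8 is not in it.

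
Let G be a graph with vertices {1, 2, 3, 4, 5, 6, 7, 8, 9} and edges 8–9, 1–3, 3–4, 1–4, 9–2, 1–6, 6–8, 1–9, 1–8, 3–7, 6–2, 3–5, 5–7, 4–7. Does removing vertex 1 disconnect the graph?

Yes

Deleting 1 raises the number of components from 1 to 2, so 1 is a cut vertex.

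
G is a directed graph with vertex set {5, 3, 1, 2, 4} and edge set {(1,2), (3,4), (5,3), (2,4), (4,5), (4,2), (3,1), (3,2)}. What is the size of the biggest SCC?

5

{1, 2, 3, 4, 5} are all mutually reachable — one SCC of size 5.
The largest has 5 vertices.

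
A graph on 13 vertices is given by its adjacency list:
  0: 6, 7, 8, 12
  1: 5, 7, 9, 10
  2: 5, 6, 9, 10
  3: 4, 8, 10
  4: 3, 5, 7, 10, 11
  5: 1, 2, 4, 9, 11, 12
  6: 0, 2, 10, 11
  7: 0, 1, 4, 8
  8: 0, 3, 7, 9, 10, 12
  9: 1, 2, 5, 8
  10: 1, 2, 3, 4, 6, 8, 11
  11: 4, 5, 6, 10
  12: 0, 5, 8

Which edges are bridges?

The edges on the cycle 4-10-1-5-11-4 are not bridges since each lies on that cycle.
Every edge lies on some cycle, so there are no bridges.

none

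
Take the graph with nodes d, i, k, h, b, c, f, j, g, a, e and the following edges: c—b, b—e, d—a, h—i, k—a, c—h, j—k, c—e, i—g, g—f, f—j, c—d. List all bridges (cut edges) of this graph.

none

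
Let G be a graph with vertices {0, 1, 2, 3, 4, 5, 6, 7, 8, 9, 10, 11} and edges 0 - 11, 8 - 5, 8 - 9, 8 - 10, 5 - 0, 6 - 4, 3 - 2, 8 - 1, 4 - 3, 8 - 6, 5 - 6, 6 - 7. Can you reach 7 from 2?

Yes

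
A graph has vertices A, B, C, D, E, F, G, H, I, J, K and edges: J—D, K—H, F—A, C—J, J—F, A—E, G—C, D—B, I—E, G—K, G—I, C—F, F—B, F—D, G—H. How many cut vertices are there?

1

Removing G increases the component count from 1 to 2, so G is a cut vertex.
By contrast removing D leaves 1 component; it is not a cut vertex. No other vertex is a cut vertex either.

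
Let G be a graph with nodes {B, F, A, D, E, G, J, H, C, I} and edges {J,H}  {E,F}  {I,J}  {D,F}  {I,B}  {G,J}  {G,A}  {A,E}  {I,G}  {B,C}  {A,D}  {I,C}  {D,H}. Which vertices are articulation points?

I

Removing I increases the component count from 1 to 2, so I is a cut vertex.
By contrast removing A leaves 1 component; it is not a cut vertex. No other vertex is a cut vertex either.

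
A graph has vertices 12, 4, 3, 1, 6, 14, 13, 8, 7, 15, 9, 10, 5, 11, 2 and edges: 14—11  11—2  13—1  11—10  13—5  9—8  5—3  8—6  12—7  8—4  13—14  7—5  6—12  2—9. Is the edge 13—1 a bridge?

Yes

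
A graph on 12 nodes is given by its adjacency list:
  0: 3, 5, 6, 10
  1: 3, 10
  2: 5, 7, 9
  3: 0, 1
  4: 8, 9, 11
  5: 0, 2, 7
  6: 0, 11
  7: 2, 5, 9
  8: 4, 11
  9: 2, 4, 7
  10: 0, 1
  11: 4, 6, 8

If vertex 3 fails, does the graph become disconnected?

Deleting 3 leaves 1 component (was 1) (its neighbors 0, 1 remain connected to each other), so 3 is not a cut vertex.

No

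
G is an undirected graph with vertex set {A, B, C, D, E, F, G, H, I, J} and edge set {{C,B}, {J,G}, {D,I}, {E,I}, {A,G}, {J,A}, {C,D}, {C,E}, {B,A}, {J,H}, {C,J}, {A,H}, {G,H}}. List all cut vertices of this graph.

Removing C increases the component count from 2 to 3, so C is a cut vertex.
By contrast removing H leaves 2 components; it is not a cut vertex. No other vertex is a cut vertex either.

C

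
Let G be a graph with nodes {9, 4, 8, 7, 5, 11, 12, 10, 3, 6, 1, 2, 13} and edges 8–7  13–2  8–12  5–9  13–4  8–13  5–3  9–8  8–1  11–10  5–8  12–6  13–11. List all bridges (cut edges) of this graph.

The edges on the cycle 5-9-8-5 are not bridges since each lies on that cycle.
But removing 7–8 disconnects 7 from 8; removing 10–11 disconnects 10 from 11; removing 8–1 disconnects 8 from 1; removing 8–13 disconnects 8 from 13 — these are bridges.
In total 10 edges are bridges.

1-8, 10-11, 11-13, 12-6, 12-8, 13-2, 13-4, 13-8, 3-5, 7-8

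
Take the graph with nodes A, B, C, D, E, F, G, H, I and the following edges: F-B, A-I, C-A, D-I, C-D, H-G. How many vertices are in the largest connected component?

4

E is isolated — a component by itself.
Starting from B we can reach B, F. That is one component of size 2.
Starting from G we can reach G, H. That is one component of size 2.
Starting from A we can reach A, C, D, I. That is one component of size 4.
The largest has 4 vertices.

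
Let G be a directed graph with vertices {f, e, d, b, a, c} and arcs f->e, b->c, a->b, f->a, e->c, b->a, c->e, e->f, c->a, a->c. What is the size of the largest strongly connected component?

{a, b, c, e, f} are all mutually reachable — one SCC of size 5.
{d} is an SCC by itself.
The largest has 5 vertices.

5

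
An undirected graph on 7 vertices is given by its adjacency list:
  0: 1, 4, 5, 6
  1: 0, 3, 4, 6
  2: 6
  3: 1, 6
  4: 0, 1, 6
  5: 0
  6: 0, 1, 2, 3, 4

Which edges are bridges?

The edges on the cycle 1-3-6-0-1 are not bridges since each lies on that cycle.
But removing 5-0 disconnects 5 from 0; removing 6-2 disconnects 6 from 2 — these are bridges.

0-5, 2-6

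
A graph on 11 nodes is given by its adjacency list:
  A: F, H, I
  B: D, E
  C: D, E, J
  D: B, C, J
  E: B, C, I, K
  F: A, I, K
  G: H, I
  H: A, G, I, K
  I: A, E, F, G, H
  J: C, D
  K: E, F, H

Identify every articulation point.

E

Removing E increases the component count from 1 to 2, so E is a cut vertex.
By contrast removing A leaves 1 component; it is not a cut vertex. No other vertex is a cut vertex either.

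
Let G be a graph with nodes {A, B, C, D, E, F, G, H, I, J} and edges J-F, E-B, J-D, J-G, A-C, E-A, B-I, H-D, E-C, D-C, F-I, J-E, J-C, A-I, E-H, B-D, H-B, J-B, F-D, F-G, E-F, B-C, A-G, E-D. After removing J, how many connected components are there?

1

With J gone, the remaining components are: {A, B, C, D, E, F, G, H, I}.
That is 1 component.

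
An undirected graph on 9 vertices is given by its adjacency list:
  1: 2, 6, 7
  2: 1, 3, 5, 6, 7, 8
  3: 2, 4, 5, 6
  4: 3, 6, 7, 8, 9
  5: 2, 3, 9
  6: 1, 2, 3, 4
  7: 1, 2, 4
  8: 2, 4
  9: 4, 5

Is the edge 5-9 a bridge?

After removing 5-9, the path 5-3-4-9 still connects them, so the edge is not a bridge.

No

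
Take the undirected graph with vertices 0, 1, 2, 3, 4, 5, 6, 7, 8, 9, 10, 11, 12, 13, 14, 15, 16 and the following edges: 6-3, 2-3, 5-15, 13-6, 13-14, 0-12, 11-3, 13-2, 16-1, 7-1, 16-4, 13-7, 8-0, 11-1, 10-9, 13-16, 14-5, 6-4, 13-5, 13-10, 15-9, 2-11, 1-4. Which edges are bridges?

0-12, 0-8

The edges on the cycle 2-11-3-2 are not bridges since each lies on that cycle.
But removing 8-0 disconnects 8 from 0; removing 12-0 disconnects 12 from 0 — these are bridges.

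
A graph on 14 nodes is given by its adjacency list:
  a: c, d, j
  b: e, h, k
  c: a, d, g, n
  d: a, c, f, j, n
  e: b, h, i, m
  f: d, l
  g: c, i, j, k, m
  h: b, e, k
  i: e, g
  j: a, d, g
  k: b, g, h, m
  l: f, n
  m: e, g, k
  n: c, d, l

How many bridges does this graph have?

0

The edges on the cycle e-b-h-e are not bridges since each lies on that cycle.
Every edge lies on some cycle, so there are no bridges.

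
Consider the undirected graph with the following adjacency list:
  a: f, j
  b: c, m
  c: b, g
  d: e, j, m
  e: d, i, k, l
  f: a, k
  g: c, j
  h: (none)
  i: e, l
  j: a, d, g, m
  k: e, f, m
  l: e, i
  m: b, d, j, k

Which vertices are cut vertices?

Removing e increases the component count from 2 to 3, so e is a cut vertex.
By contrast removing c leaves 2 components; it is not a cut vertex. No other vertex is a cut vertex either.

e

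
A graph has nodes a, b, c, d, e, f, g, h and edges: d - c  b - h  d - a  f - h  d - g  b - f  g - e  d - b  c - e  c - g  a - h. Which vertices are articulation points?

d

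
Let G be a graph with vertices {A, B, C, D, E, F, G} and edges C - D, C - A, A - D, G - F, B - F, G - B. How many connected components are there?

E is isolated — a component by itself.
Starting from B we can reach B, F, G. That is one component of size 3.
Starting from A we can reach A, C, D. That is one component of size 3.
Total: 3 components.

3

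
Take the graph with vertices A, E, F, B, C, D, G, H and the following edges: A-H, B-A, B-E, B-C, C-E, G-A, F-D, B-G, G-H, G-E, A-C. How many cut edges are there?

1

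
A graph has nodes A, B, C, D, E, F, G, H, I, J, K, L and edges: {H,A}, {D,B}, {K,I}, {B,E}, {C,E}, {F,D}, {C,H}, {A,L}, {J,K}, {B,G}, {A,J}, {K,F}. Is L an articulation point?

No

Deleting L leaves 1 component (was 1), so L is not a cut vertex.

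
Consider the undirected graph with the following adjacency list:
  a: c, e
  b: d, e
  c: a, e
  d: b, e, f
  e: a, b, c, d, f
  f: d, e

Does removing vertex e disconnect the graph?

Yes

Deleting e raises the number of components from 1 to 2, so e is a cut vertex.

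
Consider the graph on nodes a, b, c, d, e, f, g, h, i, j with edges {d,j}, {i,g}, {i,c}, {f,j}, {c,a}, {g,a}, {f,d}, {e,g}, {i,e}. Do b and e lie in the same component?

No

The component containing b is {b}, and e is not in it.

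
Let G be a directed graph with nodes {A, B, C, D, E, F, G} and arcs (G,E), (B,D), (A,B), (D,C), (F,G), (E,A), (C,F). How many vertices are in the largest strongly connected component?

7

{A, B, C, D, E, F, G} are all mutually reachable — one SCC of size 7.
The largest has 7 vertices.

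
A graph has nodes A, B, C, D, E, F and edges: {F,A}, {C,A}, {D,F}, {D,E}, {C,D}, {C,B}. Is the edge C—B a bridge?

Removing C—B leaves no path between C and B: the component count goes from 1 to 2. So it is a bridge.

Yes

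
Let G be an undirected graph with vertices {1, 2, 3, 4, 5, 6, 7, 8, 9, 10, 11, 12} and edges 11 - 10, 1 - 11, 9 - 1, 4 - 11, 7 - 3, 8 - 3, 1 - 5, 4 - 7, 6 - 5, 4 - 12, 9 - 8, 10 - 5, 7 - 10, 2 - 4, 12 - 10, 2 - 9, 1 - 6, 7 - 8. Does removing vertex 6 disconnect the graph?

Deleting 6 leaves 1 component (was 1) (its neighbors 1, 5 remain connected to each other), so 6 is not a cut vertex.

No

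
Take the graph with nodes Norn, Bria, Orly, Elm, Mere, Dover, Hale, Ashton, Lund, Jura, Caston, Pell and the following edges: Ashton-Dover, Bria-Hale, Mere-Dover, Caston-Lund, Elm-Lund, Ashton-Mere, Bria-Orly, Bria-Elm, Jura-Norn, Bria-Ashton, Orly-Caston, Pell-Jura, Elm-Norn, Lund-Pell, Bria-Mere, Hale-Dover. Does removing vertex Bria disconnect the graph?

Yes

Deleting Bria raises the number of components from 1 to 2, so Bria is a cut vertex.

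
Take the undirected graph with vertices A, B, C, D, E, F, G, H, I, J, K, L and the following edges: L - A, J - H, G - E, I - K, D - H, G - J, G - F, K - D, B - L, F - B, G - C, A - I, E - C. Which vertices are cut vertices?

Removing G increases the component count from 1 to 2, so G is a cut vertex.
By contrast removing A leaves 1 component; it is not a cut vertex. No other vertex is a cut vertex either.

G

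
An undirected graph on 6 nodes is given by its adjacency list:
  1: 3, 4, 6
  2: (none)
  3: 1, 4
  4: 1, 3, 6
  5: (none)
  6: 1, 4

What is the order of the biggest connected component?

4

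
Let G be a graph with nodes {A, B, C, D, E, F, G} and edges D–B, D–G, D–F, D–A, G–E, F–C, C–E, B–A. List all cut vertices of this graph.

D

Removing D increases the component count from 1 to 2, so D is a cut vertex.
By contrast removing B leaves 1 component; it is not a cut vertex. No other vertex is a cut vertex either.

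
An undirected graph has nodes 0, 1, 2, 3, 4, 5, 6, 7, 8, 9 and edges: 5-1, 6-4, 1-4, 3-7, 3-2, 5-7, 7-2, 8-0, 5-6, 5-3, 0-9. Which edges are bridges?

The edges on the cycle 5-1-4-6-5 are not bridges since each lies on that cycle.
But removing 0-9 disconnects 0 from 9; removing 0-8 disconnects 0 from 8 — these are bridges.

0-8, 0-9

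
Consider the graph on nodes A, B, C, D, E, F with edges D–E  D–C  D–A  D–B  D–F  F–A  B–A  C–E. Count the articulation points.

Removing D increases the component count from 1 to 2, so D is a cut vertex.
By contrast removing E leaves 1 component; it is not a cut vertex. No other vertex is a cut vertex either.

1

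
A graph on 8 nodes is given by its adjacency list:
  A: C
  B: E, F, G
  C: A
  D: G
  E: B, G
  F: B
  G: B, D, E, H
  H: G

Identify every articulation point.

B, G

Removing B increases the component count from 2 to 3, so B is a cut vertex.
Removing G increases the component count from 2 to 4, so G is a cut vertex.
By contrast removing C leaves 2 components; it is not a cut vertex. No other vertex is a cut vertex either.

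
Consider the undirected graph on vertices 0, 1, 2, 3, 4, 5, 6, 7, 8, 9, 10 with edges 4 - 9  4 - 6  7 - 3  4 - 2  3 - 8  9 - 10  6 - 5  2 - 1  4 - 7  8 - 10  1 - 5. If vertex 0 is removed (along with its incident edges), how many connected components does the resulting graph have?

1

With 0 gone, the remaining components are: {1, 2, 3, 4, 5, 6, 7, 8, 9, 10}.
That is 1 component.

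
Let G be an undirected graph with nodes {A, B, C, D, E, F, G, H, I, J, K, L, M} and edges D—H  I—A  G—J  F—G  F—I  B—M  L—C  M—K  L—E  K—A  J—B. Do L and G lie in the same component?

No

The component containing L is {C, E, L}, and G is not in it.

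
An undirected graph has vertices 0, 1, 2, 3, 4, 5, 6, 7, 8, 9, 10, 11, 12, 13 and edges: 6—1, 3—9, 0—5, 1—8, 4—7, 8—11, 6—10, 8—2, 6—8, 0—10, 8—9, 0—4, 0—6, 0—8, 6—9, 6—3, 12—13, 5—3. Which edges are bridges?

The edges on the cycle 0-6-1-8-0 are not bridges since each lies on that cycle.
But removing 12—13 disconnects 12 from 13; removing 4—0 disconnects 4 from 0; removing 4—7 disconnects 4 from 7; removing 2—8 disconnects 2 from 8 — these are bridges.
In total 5 edges are bridges.

0-4, 11-8, 12-13, 2-8, 4-7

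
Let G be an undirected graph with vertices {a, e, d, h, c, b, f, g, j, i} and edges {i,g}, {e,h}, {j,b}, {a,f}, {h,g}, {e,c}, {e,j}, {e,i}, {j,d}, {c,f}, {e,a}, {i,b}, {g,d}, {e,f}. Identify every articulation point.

e

Removing e increases the component count from 1 to 2, so e is a cut vertex.
By contrast removing b leaves 1 component; it is not a cut vertex. No other vertex is a cut vertex either.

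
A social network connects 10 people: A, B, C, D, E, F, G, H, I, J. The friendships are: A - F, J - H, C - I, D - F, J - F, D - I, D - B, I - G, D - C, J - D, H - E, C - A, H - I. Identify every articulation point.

Removing D increases the component count from 1 to 2, so D is a cut vertex.
Removing H increases the component count from 1 to 2, so H is a cut vertex.
Removing I increases the component count from 1 to 2, so I is a cut vertex.
By contrast removing J leaves 1 component; it is not a cut vertex. No other vertex is a cut vertex either.

D, H, I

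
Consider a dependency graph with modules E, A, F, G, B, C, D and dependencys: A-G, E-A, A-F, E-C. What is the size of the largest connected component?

5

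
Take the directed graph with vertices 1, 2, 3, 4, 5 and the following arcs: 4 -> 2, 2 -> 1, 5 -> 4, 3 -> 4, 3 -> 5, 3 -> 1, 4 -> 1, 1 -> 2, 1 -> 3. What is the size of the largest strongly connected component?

{1, 2, 3, 4, 5} are all mutually reachable — one SCC of size 5.
The largest has 5 vertices.

5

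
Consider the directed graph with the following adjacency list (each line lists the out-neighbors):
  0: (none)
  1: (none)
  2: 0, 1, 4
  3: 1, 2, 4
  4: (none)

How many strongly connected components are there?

5

{3} is an SCC by itself.
{0} is an SCC by itself.
{2} is an SCC by itself.
{4} is an SCC by itself.
{1} is an SCC by itself.
That gives 5 strongly connected components.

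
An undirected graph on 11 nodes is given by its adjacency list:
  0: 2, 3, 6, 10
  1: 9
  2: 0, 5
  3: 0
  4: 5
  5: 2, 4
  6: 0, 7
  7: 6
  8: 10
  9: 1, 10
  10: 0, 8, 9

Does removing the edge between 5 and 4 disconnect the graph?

Yes

Removing 5-4 leaves no path between 5 and 4: the component count goes from 1 to 2. So it is a bridge.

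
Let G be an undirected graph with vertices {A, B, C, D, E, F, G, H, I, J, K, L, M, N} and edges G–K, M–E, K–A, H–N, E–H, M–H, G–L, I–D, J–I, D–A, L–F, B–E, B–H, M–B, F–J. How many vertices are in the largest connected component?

C is isolated — a component by itself.
Starting from B we can reach B, E, H, M, N. That is one component of size 5.
Starting from A we can reach A, D, F, G, I, J, K, L. That is one component of size 8.
The largest has 8 vertices.

8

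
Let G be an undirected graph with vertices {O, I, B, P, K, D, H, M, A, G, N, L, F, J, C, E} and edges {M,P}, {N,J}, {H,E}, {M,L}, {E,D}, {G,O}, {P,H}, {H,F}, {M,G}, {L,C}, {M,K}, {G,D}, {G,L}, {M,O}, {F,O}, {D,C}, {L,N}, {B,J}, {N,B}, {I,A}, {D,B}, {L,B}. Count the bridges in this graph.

The edges on the cycle M-G-O-M are not bridges since each lies on that cycle.
But removing I—A disconnects I from A; removing K—M disconnects K from M — these are bridges.
That makes 2 bridges.

2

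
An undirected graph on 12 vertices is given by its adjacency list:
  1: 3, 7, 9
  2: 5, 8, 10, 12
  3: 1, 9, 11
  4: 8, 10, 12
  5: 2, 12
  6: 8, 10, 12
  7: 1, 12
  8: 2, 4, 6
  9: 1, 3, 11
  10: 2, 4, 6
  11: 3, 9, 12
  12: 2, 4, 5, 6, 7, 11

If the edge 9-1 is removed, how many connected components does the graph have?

1

9 and 1 are still connected via 9-3-1, so the component count stays at 1.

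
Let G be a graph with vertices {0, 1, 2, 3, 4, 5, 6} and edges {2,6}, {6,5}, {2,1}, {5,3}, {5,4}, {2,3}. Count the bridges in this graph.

2

The edges on the cycle 2-6-5-3-2 are not bridges since each lies on that cycle.
But removing 2 - 1 disconnects 2 from 1; removing 5 - 4 disconnects 5 from 4 — these are bridges.
That makes 2 bridges.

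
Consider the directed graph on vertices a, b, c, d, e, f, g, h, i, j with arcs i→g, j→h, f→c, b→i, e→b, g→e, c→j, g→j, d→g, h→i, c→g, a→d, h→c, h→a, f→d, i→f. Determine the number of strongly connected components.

{a, b, c, d, e, f, g, h, i, j} are all mutually reachable — one SCC of size 10.
That gives 1 strongly connected component.

1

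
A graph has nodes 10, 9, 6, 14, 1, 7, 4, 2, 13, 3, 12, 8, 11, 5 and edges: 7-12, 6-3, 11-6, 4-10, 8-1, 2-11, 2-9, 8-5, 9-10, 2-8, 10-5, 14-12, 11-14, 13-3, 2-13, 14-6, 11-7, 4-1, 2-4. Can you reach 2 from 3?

Yes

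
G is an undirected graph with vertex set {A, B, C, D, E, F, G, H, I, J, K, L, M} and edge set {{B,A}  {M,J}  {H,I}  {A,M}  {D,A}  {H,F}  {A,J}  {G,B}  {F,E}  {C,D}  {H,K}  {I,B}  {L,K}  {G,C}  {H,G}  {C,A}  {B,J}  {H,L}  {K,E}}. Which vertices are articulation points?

H

Removing H increases the component count from 1 to 2, so H is a cut vertex.
By contrast removing J leaves 1 component; it is not a cut vertex. No other vertex is a cut vertex either.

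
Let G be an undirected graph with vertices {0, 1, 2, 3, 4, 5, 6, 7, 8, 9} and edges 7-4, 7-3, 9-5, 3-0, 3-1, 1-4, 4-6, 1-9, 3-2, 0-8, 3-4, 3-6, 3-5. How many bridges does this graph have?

3

The edges on the cycle 3-1-9-5-3 are not bridges since each lies on that cycle.
But removing 2-3 disconnects 2 from 3; removing 0-8 disconnects 0 from 8; removing 0-3 disconnects 0 from 3 — these are bridges.
That makes 3 bridges.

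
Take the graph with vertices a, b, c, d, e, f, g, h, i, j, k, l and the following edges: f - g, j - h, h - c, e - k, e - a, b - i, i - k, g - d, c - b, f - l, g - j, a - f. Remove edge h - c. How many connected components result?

1

h and c are still connected via h-j-g-f-a-e-k-i-b-c, so the component count stays at 1.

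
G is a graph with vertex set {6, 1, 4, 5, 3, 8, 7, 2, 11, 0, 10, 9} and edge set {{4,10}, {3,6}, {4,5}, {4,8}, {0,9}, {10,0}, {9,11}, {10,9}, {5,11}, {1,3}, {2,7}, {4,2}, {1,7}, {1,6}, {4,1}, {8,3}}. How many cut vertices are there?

Removing 4 increases the component count from 1 to 2, so 4 is a cut vertex.
By contrast removing 11 leaves 1 component; it is not a cut vertex. No other vertex is a cut vertex either.

1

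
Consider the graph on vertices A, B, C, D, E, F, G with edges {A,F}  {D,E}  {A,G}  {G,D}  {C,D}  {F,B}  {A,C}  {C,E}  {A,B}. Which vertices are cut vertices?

A

Removing A increases the component count from 1 to 2, so A is a cut vertex.
By contrast removing B leaves 1 component; it is not a cut vertex. No other vertex is a cut vertex either.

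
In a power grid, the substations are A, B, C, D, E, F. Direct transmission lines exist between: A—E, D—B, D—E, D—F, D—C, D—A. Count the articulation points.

Removing D increases the component count from 1 to 4, so D is a cut vertex.
By contrast removing E leaves 1 component; it is not a cut vertex. No other vertex is a cut vertex either.

1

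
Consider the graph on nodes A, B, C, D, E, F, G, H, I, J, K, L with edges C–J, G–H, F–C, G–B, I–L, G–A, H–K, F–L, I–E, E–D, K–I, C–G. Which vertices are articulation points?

C, E, G, I

Removing C increases the component count from 1 to 2, so C is a cut vertex.
Removing E increases the component count from 1 to 2, so E is a cut vertex.
Removing G increases the component count from 1 to 3, so G is a cut vertex.
Likewise I is a cut vertex.
By contrast removing J leaves 1 component; it is not a cut vertex. No other vertex is a cut vertex either.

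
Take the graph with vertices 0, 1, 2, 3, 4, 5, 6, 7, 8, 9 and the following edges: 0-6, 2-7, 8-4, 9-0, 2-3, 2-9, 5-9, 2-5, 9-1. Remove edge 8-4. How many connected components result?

3

Before removal there are 2 components.
8-4 is a bridge — removing it separates 8's side from 4's side.
After removal: 3 components.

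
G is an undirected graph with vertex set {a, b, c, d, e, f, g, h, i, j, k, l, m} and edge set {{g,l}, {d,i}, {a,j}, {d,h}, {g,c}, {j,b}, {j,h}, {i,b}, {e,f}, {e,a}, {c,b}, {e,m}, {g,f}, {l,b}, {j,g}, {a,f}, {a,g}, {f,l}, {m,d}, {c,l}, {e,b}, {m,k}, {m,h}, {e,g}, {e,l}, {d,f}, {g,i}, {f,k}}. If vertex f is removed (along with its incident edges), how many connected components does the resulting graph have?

With f gone, the remaining components are: {a, b, c, d, e, g, h, i, j, k, l, m}.
That is 1 component.

1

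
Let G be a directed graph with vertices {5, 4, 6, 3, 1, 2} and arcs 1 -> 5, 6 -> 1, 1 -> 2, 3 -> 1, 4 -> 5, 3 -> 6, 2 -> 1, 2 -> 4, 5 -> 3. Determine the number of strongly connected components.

1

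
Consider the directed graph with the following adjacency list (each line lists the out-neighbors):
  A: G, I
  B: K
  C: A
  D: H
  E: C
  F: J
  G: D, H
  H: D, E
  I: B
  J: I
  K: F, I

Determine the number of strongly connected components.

2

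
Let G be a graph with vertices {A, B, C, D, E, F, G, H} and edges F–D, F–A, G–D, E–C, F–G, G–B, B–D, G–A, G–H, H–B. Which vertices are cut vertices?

Removing H, for instance, still leaves 2 components. No single vertex removal increases the component count — the graph has no articulation points.

none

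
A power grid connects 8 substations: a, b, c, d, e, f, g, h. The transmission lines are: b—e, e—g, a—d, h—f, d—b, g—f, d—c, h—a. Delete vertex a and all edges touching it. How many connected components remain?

With a gone, the remaining components are: {b, c, d, e, f, g, h}.
That is 1 component.

1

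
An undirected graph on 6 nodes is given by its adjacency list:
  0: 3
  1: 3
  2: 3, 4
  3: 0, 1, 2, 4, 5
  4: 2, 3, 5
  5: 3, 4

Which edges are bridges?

The edges on the cycle 2-4-5-3-2 are not bridges since each lies on that cycle.
But removing 1-3 disconnects 1 from 3; removing 3-0 disconnects 3 from 0 — these are bridges.

0-3, 1-3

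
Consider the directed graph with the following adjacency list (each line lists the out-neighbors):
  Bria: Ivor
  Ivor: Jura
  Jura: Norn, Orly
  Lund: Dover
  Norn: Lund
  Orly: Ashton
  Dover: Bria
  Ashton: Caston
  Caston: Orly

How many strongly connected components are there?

2

{Bria, Ivor, Jura, Lund, Norn, Dover} are all mutually reachable — one SCC of size 6.
{Orly, Ashton, Caston} are all mutually reachable — one SCC of size 3.
That gives 2 strongly connected components.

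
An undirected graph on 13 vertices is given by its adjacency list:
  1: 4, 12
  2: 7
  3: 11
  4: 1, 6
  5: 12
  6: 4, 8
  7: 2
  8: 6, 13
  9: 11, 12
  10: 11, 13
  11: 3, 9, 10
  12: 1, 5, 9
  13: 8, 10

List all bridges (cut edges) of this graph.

11-3, 12-5, 2-7

The edges on the cycle 12-9-11-10-13-8-6-4-1-12 are not bridges since each lies on that cycle.
But removing 11-3 disconnects 11 from 3; removing 2-7 disconnects 2 from 7; removing 12-5 disconnects 12 from 5 — these are bridges.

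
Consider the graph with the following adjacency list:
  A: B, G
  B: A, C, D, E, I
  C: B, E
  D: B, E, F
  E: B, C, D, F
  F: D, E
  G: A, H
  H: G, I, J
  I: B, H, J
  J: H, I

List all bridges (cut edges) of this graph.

none

The edges on the cycle B-C-E-B are not bridges since each lies on that cycle.
Every edge lies on some cycle, so there are no bridges.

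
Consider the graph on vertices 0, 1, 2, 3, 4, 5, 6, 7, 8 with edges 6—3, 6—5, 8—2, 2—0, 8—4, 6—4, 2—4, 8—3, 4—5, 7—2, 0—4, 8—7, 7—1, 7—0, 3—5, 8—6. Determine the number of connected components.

Starting from 0 we can reach 0, 1, 2, 3, 4, 5, 6, 7, 8. That is one component of size 9.
Total: 1 component.

1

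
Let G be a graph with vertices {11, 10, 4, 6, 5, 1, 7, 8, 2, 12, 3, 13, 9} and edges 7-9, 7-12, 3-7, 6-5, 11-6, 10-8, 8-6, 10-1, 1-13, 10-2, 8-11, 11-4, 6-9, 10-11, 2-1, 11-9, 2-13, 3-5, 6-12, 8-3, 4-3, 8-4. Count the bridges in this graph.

The edges on the cycle 8-4-3-8 are not bridges since each lies on that cycle.
Every edge lies on some cycle, so there are no bridges.

0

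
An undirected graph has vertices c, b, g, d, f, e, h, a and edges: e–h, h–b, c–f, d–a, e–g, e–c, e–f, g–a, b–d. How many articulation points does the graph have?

1

Removing e increases the component count from 1 to 2, so e is a cut vertex.
By contrast removing h leaves 1 component; it is not a cut vertex. No other vertex is a cut vertex either.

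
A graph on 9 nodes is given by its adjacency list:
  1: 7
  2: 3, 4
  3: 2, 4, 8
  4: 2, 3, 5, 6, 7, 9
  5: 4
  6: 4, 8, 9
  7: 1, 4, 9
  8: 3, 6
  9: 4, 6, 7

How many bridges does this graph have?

The edges on the cycle 4-9-7-4 are not bridges since each lies on that cycle.
But removing 4-5 disconnects 4 from 5; removing 1-7 disconnects 1 from 7 — these are bridges.
That makes 2 bridges.

2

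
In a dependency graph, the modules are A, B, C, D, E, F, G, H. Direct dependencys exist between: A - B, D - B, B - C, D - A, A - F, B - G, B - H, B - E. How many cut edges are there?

The edges on the cycle D-A-B-D are not bridges since each lies on that cycle.
But removing A - F disconnects A from F; removing B - G disconnects B from G; removing B - E disconnects B from E; removing B - H disconnects B from H — these are bridges.
In total 5 edges are bridges.

5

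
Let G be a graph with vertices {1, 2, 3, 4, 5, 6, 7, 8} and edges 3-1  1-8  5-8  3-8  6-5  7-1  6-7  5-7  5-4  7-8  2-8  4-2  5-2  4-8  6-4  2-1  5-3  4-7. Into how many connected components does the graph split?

1

Starting from 1 we can reach 1, 2, 3, 4, 5, 6, 7, 8. That is one component of size 8.
Total: 1 component.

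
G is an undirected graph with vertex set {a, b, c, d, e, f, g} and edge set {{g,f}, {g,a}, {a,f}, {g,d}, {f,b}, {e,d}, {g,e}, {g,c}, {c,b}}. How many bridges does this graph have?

The edges on the cycle g-e-d-g are not bridges since each lies on that cycle.
Every edge lies on some cycle, so there are no bridges.

0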